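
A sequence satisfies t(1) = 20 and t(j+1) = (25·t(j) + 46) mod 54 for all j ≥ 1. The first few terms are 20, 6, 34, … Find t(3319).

We have t(1) = 20, t(2) = 6, t(3) = 34, t(4) = 32, t(5) = 36, t(6) = 28, t(7) = 44, t(8) = 12, t(9) = 22, t(10) = 2, t(11) = 42, t(12) = 16, t(13) = 14, t(14) = 18, t(15) = 10, t(16) = 26, t(17) = 48, t(18) = 4, t(19) = 38, t(20) = 24, t(21) = 52, t(22) = 50, t(23) = 0, t(24) = 46, t(25) = 8, t(26) = 30, t(27) = 40, t(28) = 20.
The sequence repeats with period 27.
So t(3319) = t(1 + ((3319-1) mod 27)) = t(25) = 8.

8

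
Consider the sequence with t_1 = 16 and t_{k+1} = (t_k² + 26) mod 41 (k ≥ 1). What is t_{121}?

Listing terms: t_1 = 16,  t_2 = 36,  t_3 = 10,  t_4 = 3,  t_5 = 35,  t_6 = 21,  t_7 = 16.
Since t_7 = t_1 = 16, the sequence is periodic with period 6.
So t_{121} = t_{1 + ((121-1) mod 6)} = t_1 = 16.

16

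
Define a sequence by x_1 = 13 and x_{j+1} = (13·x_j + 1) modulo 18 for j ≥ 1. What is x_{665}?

Listing terms: x_1 = 13, x_2 = 8, x_3 = 15, x_4 = 16, x_5 = 11, x_6 = 0, x_7 = 1, x_8 = 14, x_9 = 3, x_{10} = 4, x_{11} = 17, x_{12} = 6, x_{13} = 7, x_{14} = 2, x_{15} = 9, x_{16} = 10, x_{17} = 5, x_{18} = 12, x_{19} = 13.
The sequence repeats with period 18.
So x_{665} = x_{1 + ((665-1) mod 18)} = x_{17} = 5.

5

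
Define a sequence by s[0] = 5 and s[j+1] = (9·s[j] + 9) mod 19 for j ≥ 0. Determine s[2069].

Computing terms: s[0] = 5,  s[1] = 16,  s[2] = 1,  s[3] = 18,  s[4] = 0,  s[5] = 9,  s[6] = 14,  s[7] = 2,  s[8] = 8,  s[9] = 5.
Since s[9] = s[0] = 5, the sequence is periodic with period 9.
So s[2069] = s[0 + ((2069-0) mod 9)] = s[8] = 8.

8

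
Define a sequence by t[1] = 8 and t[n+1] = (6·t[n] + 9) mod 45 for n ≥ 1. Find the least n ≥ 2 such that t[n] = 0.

t[1] = 8, t[2] = 12, t[3] = 36, t[4] = 0, t[5] = 9, t[6] = 18, t[7] = 27, t[8] = 36.
Since t[8] = t[3] = 36, the sequence is eventually periodic: after a pre-period of length 2 it cycles with period 5.
The value 0 first appears (with n ≥ 2) at t[4].

4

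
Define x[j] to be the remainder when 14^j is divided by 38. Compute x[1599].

We have x[0] = 1, x[1] = 14, x[2] = 6, x[3] = 8, x[4] = 36, x[5] = 10, x[6] = 26, x[7] = 22, x[8] = 4, x[9] = 18, x[10] = 24, x[11] = 32, x[12] = 30, x[13] = 2, x[14] = 28, x[15] = 12, x[16] = 16, x[17] = 34, x[18] = 20, x[19] = 14.
Since x[19] = x[1] = 14, the sequence is eventually periodic: after a pre-period of length 1 it cycles with period 18.
For j ≥ 1, x[j] depends only on (j - 1) mod 18. (1599 - 1) mod 18 = 14, so x[1599] = x[15] = 12.

12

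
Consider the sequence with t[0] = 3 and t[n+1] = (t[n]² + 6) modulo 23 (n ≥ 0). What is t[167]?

Listing terms: t[0] = 3, t[1] = 15, t[2] = 1, t[3] = 7, t[4] = 9, t[5] = 18, t[6] = 8, t[7] = 1.
Since t[7] = t[2] = 1, the sequence is eventually periodic: after a pre-period of length 2 it cycles with period 5.
For n ≥ 2, t[n] depends only on (n - 2) mod 5. (167 - 2) mod 5 = 0, so t[167] = t[2] = 1.

1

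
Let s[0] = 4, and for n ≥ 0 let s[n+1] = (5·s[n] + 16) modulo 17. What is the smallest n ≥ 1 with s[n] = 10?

Computing terms: s[0] = 4; s[1] = 2; s[2] = 9; s[3] = 10; s[4] = 15; s[5] = 6; s[6] = 12; s[7] = 8; s[8] = 5; s[9] = 7; s[10] = 0; s[11] = 16; s[12] = 11; s[13] = 3; s[14] = 14; s[15] = 1; s[16] = 4.
The sequence repeats with period 16.
The value 10 first appears (with n ≥ 1) at s[3].

3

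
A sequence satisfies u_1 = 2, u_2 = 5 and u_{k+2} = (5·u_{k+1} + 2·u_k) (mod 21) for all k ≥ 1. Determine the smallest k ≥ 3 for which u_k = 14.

u_1 = 2; u_2 = 5; u_3 = 8; u_4 = 8; u_5 = 14; u_6 = 2; u_7 = 17; u_8 = 5; u_9 = 17; u_{10} = 11; u_{11} = 5; u_{12} = 5; u_{13} = 14; u_{14} = 17; u_{15} = 8; u_{16} = 11; u_{17} = 8; u_{18} = 20; u_{19} = 11; u_{20} = 11; u_{21} = 14; u_{22} = 8; u_{23} = 5; u_{24} = 20; u_{25} = 5; u_{26} = 2; u_{27} = 20; u_{28} = 20; u_{29} = 14; u_{30} = 5; u_{31} = 11; u_{32} = 2; u_{33} = 11; u_{34} = 17; u_{35} = 2; u_{36} = 2; u_{37} = 14; u_{38} = 11; u_{39} = 20; u_{40} = 17; u_{41} = 20; u_{42} = 8; u_{43} = 17; u_{44} = 17; u_{45} = 14; u_{46} = 20; u_{47} = 2; u_{48} = 8; u_{49} = 2; u_{50} = 5.
The sequence repeats with period 48.
The value 14 first appears (with k ≥ 3) at u_5.

5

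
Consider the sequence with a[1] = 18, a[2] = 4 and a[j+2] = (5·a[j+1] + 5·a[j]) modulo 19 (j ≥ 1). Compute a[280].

Listing terms: a[1] = 18; a[2] = 4; a[3] = 15; a[4] = 0; a[5] = 18; a[6] = 14; a[7] = 8; a[8] = 15; a[9] = 1; a[10] = 4; a[11] = 6; a[12] = 12; a[13] = 14; a[14] = 16; a[15] = 17; a[16] = 13; a[17] = 17; a[18] = 17; a[19] = 18; a[20] = 4.
Since (a[19], a[20]) = (a[1], a[2]) = (18, 4) (two consecutive terms determine the rest), the sequence is periodic with period 18.
(280 - 1) mod 18 = 9, so a[280] = a[10] = 4.

4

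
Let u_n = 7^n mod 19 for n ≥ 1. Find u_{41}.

We have u_1 = 7, u_2 = 11, u_3 = 1, u_4 = 7.
Since u_4 = u_1 = 7, the sequence is periodic with period 3.
So u_{41} = u_{1 + ((41-1) mod 3)} = u_2 = 11.

11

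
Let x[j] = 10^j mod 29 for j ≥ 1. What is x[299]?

21

x[1] = 10; x[2] = 13; x[3] = 14; x[4] = 24; x[5] = 8; x[6] = 22; x[7] = 17; x[8] = 25; x[9] = 18; x[10] = 6; x[11] = 2; x[12] = 20; x[13] = 26; x[14] = 28; x[15] = 19; x[16] = 16; x[17] = 15; x[18] = 5; x[19] = 21; x[20] = 7; x[21] = 12; x[22] = 4; x[23] = 11; x[24] = 23; x[25] = 27; x[26] = 9; x[27] = 3; x[28] = 1; x[29] = 10.
Since x[29] = x[1] = 10, the sequence is periodic with period 28.
(299 - 1) mod 28 = 18, so x[299] = x[19] = 21.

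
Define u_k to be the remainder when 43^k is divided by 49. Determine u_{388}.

u_1 = 43; u_2 = 36; u_3 = 29; u_4 = 22; u_5 = 15; u_6 = 8; u_7 = 1; u_8 = 43.
The sequence repeats with period 7.
So u_{388} = u_{1 + ((388-1) mod 7)} = u_3 = 29.

29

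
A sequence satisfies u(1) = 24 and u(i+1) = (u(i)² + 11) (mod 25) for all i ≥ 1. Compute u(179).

Computing terms: u(1) = 24,  u(2) = 12,  u(3) = 5,  u(4) = 11,  u(5) = 7,  u(6) = 10,  u(7) = 11.
Since u(7) = u(4) = 11, the sequence is eventually periodic: after a pre-period of length 3 it cycles with period 3.
For i ≥ 4, u(i) depends only on (i - 4) mod 3. (179 - 4) mod 3 = 1, so u(179) = u(5) = 7.

7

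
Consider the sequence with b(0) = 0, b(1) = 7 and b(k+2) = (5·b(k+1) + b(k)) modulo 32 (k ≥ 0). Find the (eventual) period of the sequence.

Computing terms: b(0) = 0, b(1) = 7, b(2) = 3, b(3) = 22, b(4) = 17, b(5) = 11, b(6) = 8, b(7) = 19, b(8) = 7, b(9) = 22, b(10) = 21, b(11) = 31, b(12) = 16, b(13) = 15, b(14) = 27, b(15) = 22, b(16) = 9, b(17) = 3, b(18) = 24, b(19) = 27, b(20) = 31, b(21) = 22, b(22) = 13, b(23) = 23, b(24) = 0, b(25) = 23, b(26) = 19, b(27) = 22, b(28) = 1, b(29) = 27, b(30) = 8, b(31) = 3, b(32) = 23, b(33) = 22, b(34) = 5, b(35) = 15, b(36) = 16, b(37) = 31, b(38) = 11, b(39) = 22, b(40) = 25, b(41) = 19, b(42) = 24, b(43) = 11, b(44) = 15, b(45) = 22, b(46) = 29, b(47) = 7, b(48) = 0, b(49) = 7.
Since (b(48), b(49)) = (b(0), b(1)) = (0, 7) (two consecutive terms determine the rest), the sequence is periodic with period 48.

48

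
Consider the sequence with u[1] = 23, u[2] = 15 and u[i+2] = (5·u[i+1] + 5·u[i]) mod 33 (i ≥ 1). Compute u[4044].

Computing terms: u[1] = 23, u[2] = 15, u[3] = 25, u[4] = 2, u[5] = 3, u[6] = 25, u[7] = 8, u[8] = 0, u[9] = 7, u[10] = 2, u[11] = 12, u[12] = 4, u[13] = 14, u[14] = 24, u[15] = 25, u[16] = 14, u[17] = 30, u[18] = 22, u[19] = 29, u[20] = 24, u[21] = 1, u[22] = 26, u[23] = 3, u[24] = 13, u[25] = 14, u[26] = 3, u[27] = 19, u[28] = 11, u[29] = 18, u[30] = 13, u[31] = 23, u[32] = 15.
Since (u[31], u[32]) = (u[1], u[2]) = (23, 15) (two consecutive terms determine the rest), the sequence is periodic with period 30.
So u[4044] = u[1 + ((4044-1) mod 30)] = u[24] = 13.

13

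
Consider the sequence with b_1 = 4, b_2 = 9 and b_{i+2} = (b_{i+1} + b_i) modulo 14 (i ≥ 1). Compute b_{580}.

We have b_1 = 4, b_2 = 9, b_3 = 13, b_4 = 8, b_5 = 7, b_6 = 1, b_7 = 8, b_8 = 9, b_9 = 3, b_{10} = 12, b_{11} = 1, b_{12} = 13, b_{13} = 0, b_{14} = 13, b_{15} = 13, b_{16} = 12, b_{17} = 11, b_{18} = 9, b_{19} = 6, b_{20} = 1, b_{21} = 7, b_{22} = 8, b_{23} = 1, b_{24} = 9, b_{25} = 10, b_{26} = 5, b_{27} = 1, b_{28} = 6, b_{29} = 7, b_{30} = 13, b_{31} = 6, b_{32} = 5, b_{33} = 11, b_{34} = 2, b_{35} = 13, b_{36} = 1, b_{37} = 0, b_{38} = 1, b_{39} = 1, b_{40} = 2, b_{41} = 3, b_{42} = 5, b_{43} = 8, b_{44} = 13, b_{45} = 7, b_{46} = 6, b_{47} = 13, b_{48} = 5, b_{49} = 4, b_{50} = 9.
Since (b_{49}, b_{50}) = (b_1, b_2) = (4, 9) (two consecutive terms determine the rest), the sequence is periodic with period 48.
So b_{580} = b_{1 + ((580-1) mod 48)} = b_4 = 8.

8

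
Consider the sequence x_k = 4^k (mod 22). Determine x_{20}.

Computing terms: x_1 = 4, x_2 = 16, x_3 = 20, x_4 = 14, x_5 = 12, x_6 = 4.
Since x_6 = x_1 = 4, the sequence is periodic with period 5.
(20 - 1) mod 5 = 4, so x_{20} = x_5 = 12.

12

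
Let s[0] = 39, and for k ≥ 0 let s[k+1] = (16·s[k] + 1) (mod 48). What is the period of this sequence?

Computing terms: s[0] = 39, s[1] = 1, s[2] = 17, s[3] = 33, s[4] = 1.
Since s[4] = s[1] = 1, the sequence is eventually periodic: after a pre-period of length 1 it cycles with period 3.

3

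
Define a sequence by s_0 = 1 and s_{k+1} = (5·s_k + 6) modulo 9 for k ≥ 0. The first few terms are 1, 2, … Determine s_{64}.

4

Computing terms: s_0 = 1,  s_1 = 2,  s_2 = 7,  s_3 = 5,  s_4 = 4,  s_5 = 8,  s_6 = 1.
The sequence repeats with period 6.
So s_{64} = s_{0 + ((64-0) mod 6)} = s_4 = 4.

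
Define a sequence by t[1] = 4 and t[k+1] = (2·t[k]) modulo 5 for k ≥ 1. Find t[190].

t[1] = 4; t[2] = 3; t[3] = 1; t[4] = 2; t[5] = 4.
The sequence repeats with period 4.
So t[190] = t[1 + ((190-1) mod 4)] = t[2] = 3.

3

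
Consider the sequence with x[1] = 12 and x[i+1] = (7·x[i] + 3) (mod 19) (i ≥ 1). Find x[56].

x[1] = 12,  x[2] = 11,  x[3] = 4,  x[4] = 12.
Since x[4] = x[1] = 12, the sequence is periodic with period 3.
So x[56] = x[1 + ((56-1) mod 3)] = x[2] = 11.

11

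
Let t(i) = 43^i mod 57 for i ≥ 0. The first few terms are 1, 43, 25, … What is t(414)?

Computing terms: t(0) = 1,  t(1) = 43,  t(2) = 25,  t(3) = 49,  t(4) = 55,  t(5) = 28,  t(6) = 7,  t(7) = 16,  t(8) = 4,  t(9) = 1.
The sequence repeats with period 9.
So t(414) = t(0 + ((414-0) mod 9)) = t(0) = 1.

1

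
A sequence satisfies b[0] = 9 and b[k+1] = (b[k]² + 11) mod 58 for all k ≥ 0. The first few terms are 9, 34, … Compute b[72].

27

Computing terms: b[0] = 9; b[1] = 34; b[2] = 7; b[3] = 2; b[4] = 15; b[5] = 4; b[6] = 27; b[7] = 44; b[8] = 33; b[9] = 56; b[10] = 15.
Since b[10] = b[4] = 15, the sequence is eventually periodic: after a pre-period of length 4 it cycles with period 6.
For k ≥ 4, b[k] depends only on (k - 4) mod 6. (72 - 4) mod 6 = 2, so b[72] = b[6] = 27.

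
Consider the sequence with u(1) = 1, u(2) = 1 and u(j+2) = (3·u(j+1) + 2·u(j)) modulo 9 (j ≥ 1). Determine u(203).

2

u(1) = 1; u(2) = 1; u(3) = 5; u(4) = 8; u(5) = 7; u(6) = 1; u(7) = 8; u(8) = 8; u(9) = 4; u(10) = 1; u(11) = 2; u(12) = 8; u(13) = 1; u(14) = 1.
The sequence repeats with period 12.
So u(203) = u(1 + ((203-1) mod 12)) = u(11) = 2.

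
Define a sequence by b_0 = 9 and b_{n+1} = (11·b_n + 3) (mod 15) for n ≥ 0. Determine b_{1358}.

3

Listing terms: b_0 = 9; b_1 = 12; b_2 = 0; b_3 = 3; b_4 = 6; b_5 = 9.
The sequence repeats with period 5.
(1358 - 0) mod 5 = 3, so b_{1358} = b_3 = 3.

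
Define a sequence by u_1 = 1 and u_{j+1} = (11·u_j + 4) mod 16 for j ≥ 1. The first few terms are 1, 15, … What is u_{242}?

15

Listing terms: u_1 = 1, u_2 = 15, u_3 = 9, u_4 = 7, u_5 = 1.
The sequence repeats with period 4.
So u_{242} = u_{1 + ((242-1) mod 4)} = u_2 = 15.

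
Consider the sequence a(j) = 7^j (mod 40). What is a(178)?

9

We have a(0) = 1, a(1) = 7, a(2) = 9, a(3) = 23, a(4) = 1.
Since a(4) = a(0) = 1, the sequence is periodic with period 4.
So a(178) = a(0 + ((178-0) mod 4)) = a(2) = 9.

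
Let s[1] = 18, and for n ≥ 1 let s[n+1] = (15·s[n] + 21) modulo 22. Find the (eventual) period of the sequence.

Listing terms: s[1] = 18; s[2] = 5; s[3] = 8; s[4] = 9; s[5] = 2; s[6] = 7; s[7] = 16; s[8] = 19; s[9] = 20; s[10] = 13; s[11] = 18.
The sequence repeats with period 10.

10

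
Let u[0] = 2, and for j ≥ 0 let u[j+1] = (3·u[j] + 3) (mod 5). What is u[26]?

u[0] = 2, u[1] = 4, u[2] = 0, u[3] = 3, u[4] = 2.
The sequence repeats with period 4.
(26 - 0) mod 4 = 2, so u[26] = u[2] = 0.

0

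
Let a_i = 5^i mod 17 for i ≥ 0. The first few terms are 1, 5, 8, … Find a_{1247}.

We have a_0 = 1; a_1 = 5; a_2 = 8; a_3 = 6; a_4 = 13; a_5 = 14; a_6 = 2; a_7 = 10; a_8 = 16; a_9 = 12; a_{10} = 9; a_{11} = 11; a_{12} = 4; a_{13} = 3; a_{14} = 15; a_{15} = 7; a_{16} = 1.
The sequence repeats with period 16.
So a_{1247} = a_{0 + ((1247-0) mod 16)} = a_{15} = 7.

7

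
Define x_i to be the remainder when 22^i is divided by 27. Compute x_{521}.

16

Listing terms: x_0 = 1; x_1 = 22; x_2 = 25; x_3 = 10; x_4 = 4; x_5 = 7; x_6 = 19; x_7 = 13; x_8 = 16; x_9 = 1.
Since x_9 = x_0 = 1, the sequence is periodic with period 9.
So x_{521} = x_{0 + ((521-0) mod 9)} = x_8 = 16.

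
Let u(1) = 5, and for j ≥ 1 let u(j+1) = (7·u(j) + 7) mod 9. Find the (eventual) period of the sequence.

9

Listing terms: u(1) = 5,  u(2) = 6,  u(3) = 4,  u(4) = 8,  u(5) = 0,  u(6) = 7,  u(7) = 2,  u(8) = 3,  u(9) = 1,  u(10) = 5.
The sequence repeats with period 9.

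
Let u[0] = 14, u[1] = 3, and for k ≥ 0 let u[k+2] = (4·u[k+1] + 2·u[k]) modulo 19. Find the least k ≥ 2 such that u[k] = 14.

Listing terms: u[0] = 14, u[1] = 3, u[2] = 2, u[3] = 14, u[4] = 3.
The sequence repeats with period 3.
The value 14 next appears (with k ≥ 2) at u[3].

3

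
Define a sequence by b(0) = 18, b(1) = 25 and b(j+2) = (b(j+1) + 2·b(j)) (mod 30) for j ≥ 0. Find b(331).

1

Listing terms: b(0) = 18,  b(1) = 25,  b(2) = 1,  b(3) = 21,  b(4) = 23,  b(5) = 5,  b(6) = 21,  b(7) = 1,  b(8) = 13,  b(9) = 15,  b(10) = 11,  b(11) = 11,  b(12) = 3,  b(13) = 25,  b(14) = 1.
Since (b(13), b(14)) = (b(1), b(2)) = (25, 1) (two consecutive terms determine the rest), the sequence is eventually periodic: after a pre-period of length 1 it cycles with period 12.
For j ≥ 1, b(j) depends only on (j - 1) mod 12. (331 - 1) mod 12 = 6, so b(331) = b(7) = 1.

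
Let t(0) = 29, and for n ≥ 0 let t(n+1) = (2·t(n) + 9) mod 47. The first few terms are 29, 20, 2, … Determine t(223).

Computing terms: t(0) = 29, t(1) = 20, t(2) = 2, t(3) = 13, t(4) = 35, t(5) = 32, t(6) = 26, t(7) = 14, t(8) = 37, t(9) = 36, t(10) = 34, t(11) = 30, t(12) = 22, t(13) = 6, t(14) = 21, t(15) = 4, t(16) = 17, t(17) = 43, t(18) = 1, t(19) = 11, t(20) = 31, t(21) = 24, t(22) = 10, t(23) = 29.
Since t(23) = t(0) = 29, the sequence is periodic with period 23.
So t(223) = t(0 + ((223-0) mod 23)) = t(16) = 17.

17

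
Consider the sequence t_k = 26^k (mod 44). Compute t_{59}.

36

t_1 = 26,  t_2 = 16,  t_3 = 20,  t_4 = 36,  t_5 = 12,  t_6 = 4,  t_7 = 16.
Since t_7 = t_2 = 16, the sequence is eventually periodic: after a pre-period of length 1 it cycles with period 5.
For k ≥ 2, t_k depends only on (k - 2) mod 5. (59 - 2) mod 5 = 2, so t_{59} = t_4 = 36.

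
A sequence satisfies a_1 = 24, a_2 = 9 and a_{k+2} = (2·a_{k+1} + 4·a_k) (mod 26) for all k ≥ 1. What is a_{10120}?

10

a_1 = 24; a_2 = 9; a_3 = 10; a_4 = 4; a_5 = 22; a_6 = 8; a_7 = 0; a_8 = 6; a_9 = 12; a_{10} = 22; a_{11} = 14; a_{12} = 12; a_{13} = 2; a_{14} = 0; a_{15} = 8; a_{16} = 16; a_{17} = 12; a_{18} = 10; a_{19} = 16; a_{20} = 20; a_{21} = 0; a_{22} = 2; a_{23} = 4; a_{24} = 16; a_{25} = 22; a_{26} = 4; a_{27} = 18; a_{28} = 0; a_{29} = 20; a_{30} = 14; a_{31} = 4; a_{32} = 12; a_{33} = 14; a_{34} = 24; a_{35} = 0; a_{36} = 18; a_{37} = 10; a_{38} = 14; a_{39} = 16; a_{40} = 10; a_{41} = 6; a_{42} = 0; a_{43} = 24; a_{44} = 22; a_{45} = 10; a_{46} = 4.
Since (a_{45}, a_{46}) = (a_3, a_4) = (10, 4) (two consecutive terms determine the rest), the sequence is eventually periodic: after a pre-period of length 2 it cycles with period 42.
For k ≥ 3, a_k depends only on (k - 3) mod 42. (10120 - 3) mod 42 = 37, so a_{10120} = a_{40} = 10.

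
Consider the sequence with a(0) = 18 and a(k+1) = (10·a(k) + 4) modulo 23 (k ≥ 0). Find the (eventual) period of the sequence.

We have a(0) = 18; a(1) = 0; a(2) = 4; a(3) = 21; a(4) = 7; a(5) = 5; a(6) = 8; a(7) = 15; a(8) = 16; a(9) = 3; a(10) = 11; a(11) = 22; a(12) = 17; a(13) = 13; a(14) = 19; a(15) = 10; a(16) = 12; a(17) = 9; a(18) = 2; a(19) = 1; a(20) = 14; a(21) = 6; a(22) = 18.
The sequence repeats with period 22.

22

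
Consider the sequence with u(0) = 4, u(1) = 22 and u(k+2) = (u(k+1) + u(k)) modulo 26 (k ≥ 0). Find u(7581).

20

Listing terms: u(0) = 4; u(1) = 22; u(2) = 0; u(3) = 22; u(4) = 22; u(5) = 18; u(6) = 14; u(7) = 6; u(8) = 20; u(9) = 0; u(10) = 20; u(11) = 20; u(12) = 14; u(13) = 8; u(14) = 22; u(15) = 4; u(16) = 0; u(17) = 4; u(18) = 4; u(19) = 8; u(20) = 12; u(21) = 20; u(22) = 6; u(23) = 0; u(24) = 6; u(25) = 6; u(26) = 12; u(27) = 18; u(28) = 4; u(29) = 22.
The sequence repeats with period 28.
So u(7581) = u(0 + ((7581-0) mod 28)) = u(21) = 20.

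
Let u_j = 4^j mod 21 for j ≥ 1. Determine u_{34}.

4

Computing terms: u_1 = 4,  u_2 = 16,  u_3 = 1,  u_4 = 4.
The sequence repeats with period 3.
(34 - 1) mod 3 = 0, so u_{34} = u_1 = 4.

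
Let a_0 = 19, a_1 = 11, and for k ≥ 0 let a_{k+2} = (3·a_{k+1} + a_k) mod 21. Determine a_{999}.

11

a_0 = 19,  a_1 = 11,  a_2 = 10,  a_3 = 20,  a_4 = 7,  a_5 = 20,  a_6 = 4,  a_7 = 11,  a_8 = 16,  a_9 = 17,  a_{10} = 4,  a_{11} = 8,  a_{12} = 7,  a_{13} = 8,  a_{14} = 10,  a_{15} = 17,  a_{16} = 19,  a_{17} = 11.
The sequence repeats with period 16.
So a_{999} = a_{0 + ((999-0) mod 16)} = a_7 = 11.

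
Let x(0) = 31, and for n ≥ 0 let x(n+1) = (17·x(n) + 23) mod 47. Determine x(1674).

39

Listing terms: x(0) = 31, x(1) = 33, x(2) = 20, x(3) = 34, x(4) = 37, x(5) = 41, x(6) = 15, x(7) = 43, x(8) = 2, x(9) = 10, x(10) = 5, x(11) = 14, x(12) = 26, x(13) = 42, x(14) = 32, x(15) = 3, x(16) = 27, x(17) = 12, x(18) = 39, x(19) = 28, x(20) = 29, x(21) = 46, x(22) = 6, x(23) = 31.
Since x(23) = x(0) = 31, the sequence is periodic with period 23.
So x(1674) = x(0 + ((1674-0) mod 23)) = x(18) = 39.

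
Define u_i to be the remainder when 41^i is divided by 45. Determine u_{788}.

Computing terms: u_1 = 41,  u_2 = 16,  u_3 = 26,  u_4 = 31,  u_5 = 11,  u_6 = 1,  u_7 = 41.
Since u_7 = u_1 = 41, the sequence is periodic with period 6.
So u_{788} = u_{1 + ((788-1) mod 6)} = u_2 = 16.

16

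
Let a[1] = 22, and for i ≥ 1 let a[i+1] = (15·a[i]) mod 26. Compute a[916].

We have a[1] = 22, a[2] = 18, a[3] = 10, a[4] = 20, a[5] = 14, a[6] = 2, a[7] = 4, a[8] = 8, a[9] = 16, a[10] = 6, a[11] = 12, a[12] = 24, a[13] = 22.
The sequence repeats with period 12.
So a[916] = a[1 + ((916-1) mod 12)] = a[4] = 20.

20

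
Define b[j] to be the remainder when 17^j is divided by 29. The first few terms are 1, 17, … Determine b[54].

28

We have b[0] = 1, b[1] = 17, b[2] = 28, b[3] = 12, b[4] = 1.
The sequence repeats with period 4.
So b[54] = b[0 + ((54-0) mod 4)] = b[2] = 28.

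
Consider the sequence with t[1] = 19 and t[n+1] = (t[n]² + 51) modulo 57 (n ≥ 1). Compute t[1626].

t[1] = 19, t[2] = 13, t[3] = 49, t[4] = 1, t[5] = 52, t[6] = 19.
The sequence repeats with period 5.
So t[1626] = t[1 + ((1626-1) mod 5)] = t[1] = 19.

19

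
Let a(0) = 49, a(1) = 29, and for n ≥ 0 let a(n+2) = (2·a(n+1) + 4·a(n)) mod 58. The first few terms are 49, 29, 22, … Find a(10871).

a(0) = 49; a(1) = 29; a(2) = 22; a(3) = 44; a(4) = 2; a(5) = 6; a(6) = 20; a(7) = 6; a(8) = 34; a(9) = 34; a(10) = 30; a(11) = 22; a(12) = 48; a(13) = 10; a(14) = 38; a(15) = 0; a(16) = 36; a(17) = 14; a(18) = 56; a(19) = 52; a(20) = 38; a(21) = 52; a(22) = 24; a(23) = 24; a(24) = 28; a(25) = 36; a(26) = 10; a(27) = 48; a(28) = 20; a(29) = 0; a(30) = 22; a(31) = 44.
Since (a(30), a(31)) = (a(2), a(3)) = (22, 44) (two consecutive terms determine the rest), the sequence is eventually periodic: after a pre-period of length 2 it cycles with period 28.
For n ≥ 2, a(n) depends only on (n - 2) mod 28. (10871 - 2) mod 28 = 5, so a(10871) = a(7) = 6.

6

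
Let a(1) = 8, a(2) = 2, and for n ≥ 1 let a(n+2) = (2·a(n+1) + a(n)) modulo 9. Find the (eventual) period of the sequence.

24

Listing terms: a(1) = 8, a(2) = 2, a(3) = 3, a(4) = 8, a(5) = 1, a(6) = 1, a(7) = 3, a(8) = 7, a(9) = 8, a(10) = 5, a(11) = 0, a(12) = 5, a(13) = 1, a(14) = 7, a(15) = 6, a(16) = 1, a(17) = 8, a(18) = 8, a(19) = 6, a(20) = 2, a(21) = 1, a(22) = 4, a(23) = 0, a(24) = 4, a(25) = 8, a(26) = 2.
The sequence repeats with period 24.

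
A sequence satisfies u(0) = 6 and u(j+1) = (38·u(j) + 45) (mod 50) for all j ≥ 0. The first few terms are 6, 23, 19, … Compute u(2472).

11

Computing terms: u(0) = 6, u(1) = 23, u(2) = 19, u(3) = 17, u(4) = 41, u(5) = 3, u(6) = 9, u(7) = 37, u(8) = 1, u(9) = 33, u(10) = 49, u(11) = 7, u(12) = 11, u(13) = 13, u(14) = 39, u(15) = 27, u(16) = 21, u(17) = 43, u(18) = 29, u(19) = 47, u(20) = 31, u(21) = 23.
Since u(21) = u(1) = 23, the sequence is eventually periodic: after a pre-period of length 1 it cycles with period 20.
For j ≥ 1, u(j) depends only on (j - 1) mod 20. (2472 - 1) mod 20 = 11, so u(2472) = u(12) = 11.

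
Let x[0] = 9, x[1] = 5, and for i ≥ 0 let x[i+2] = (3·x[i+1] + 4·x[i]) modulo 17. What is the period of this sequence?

Computing terms: x[0] = 9; x[1] = 5; x[2] = 0; x[3] = 3; x[4] = 9; x[5] = 5.
Since (x[4], x[5]) = (x[0], x[1]) = (9, 5) (two consecutive terms determine the rest), the sequence is periodic with period 4.

4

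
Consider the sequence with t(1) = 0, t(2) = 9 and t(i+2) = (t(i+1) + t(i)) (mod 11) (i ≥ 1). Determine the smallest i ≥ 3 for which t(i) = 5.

5

Computing terms: t(1) = 0; t(2) = 9; t(3) = 9; t(4) = 7; t(5) = 5; t(6) = 1; t(7) = 6; t(8) = 7; t(9) = 2; t(10) = 9; t(11) = 0; t(12) = 9.
The sequence repeats with period 10.
The value 5 first appears (with i ≥ 3) at t(5).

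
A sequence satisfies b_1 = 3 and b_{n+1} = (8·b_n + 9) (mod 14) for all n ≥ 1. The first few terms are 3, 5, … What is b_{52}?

7

We have b_1 = 3; b_2 = 5; b_3 = 7; b_4 = 9; b_5 = 11; b_6 = 13; b_7 = 1; b_8 = 3.
Since b_8 = b_1 = 3, the sequence is periodic with period 7.
So b_{52} = b_{1 + ((52-1) mod 7)} = b_3 = 7.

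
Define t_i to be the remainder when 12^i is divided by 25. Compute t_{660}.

Computing terms: t_1 = 12,  t_2 = 19,  t_3 = 3,  t_4 = 11,  t_5 = 7,  t_6 = 9,  t_7 = 8,  t_8 = 21,  t_9 = 2,  t_{10} = 24,  t_{11} = 13,  t_{12} = 6,  t_{13} = 22,  t_{14} = 14,  t_{15} = 18,  t_{16} = 16,  t_{17} = 17,  t_{18} = 4,  t_{19} = 23,  t_{20} = 1,  t_{21} = 12.
Since t_{21} = t_1 = 12, the sequence is periodic with period 20.
So t_{660} = t_{1 + ((660-1) mod 20)} = t_{20} = 1.

1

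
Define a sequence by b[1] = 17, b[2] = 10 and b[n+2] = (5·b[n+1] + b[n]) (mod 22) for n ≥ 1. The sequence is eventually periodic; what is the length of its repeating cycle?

24

Computing terms: b[1] = 17, b[2] = 10, b[3] = 1, b[4] = 15, b[5] = 10, b[6] = 21, b[7] = 5, b[8] = 2, b[9] = 15, b[10] = 11, b[11] = 4, b[12] = 9, b[13] = 5, b[14] = 12, b[15] = 21, b[16] = 7, b[17] = 12, b[18] = 1, b[19] = 17, b[20] = 20, b[21] = 7, b[22] = 11, b[23] = 18, b[24] = 13, b[25] = 17, b[26] = 10.
The sequence repeats with period 24.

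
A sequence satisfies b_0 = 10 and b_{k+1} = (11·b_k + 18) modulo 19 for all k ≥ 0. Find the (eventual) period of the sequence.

3

Listing terms: b_0 = 10,  b_1 = 14,  b_2 = 1,  b_3 = 10.
Since b_3 = b_0 = 10, the sequence is periodic with period 3.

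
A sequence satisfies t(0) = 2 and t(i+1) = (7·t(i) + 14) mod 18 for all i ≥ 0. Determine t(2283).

14

Listing terms: t(0) = 2, t(1) = 10, t(2) = 12, t(3) = 8, t(4) = 16, t(5) = 0, t(6) = 14, t(7) = 4, t(8) = 6, t(9) = 2.
Since t(9) = t(0) = 2, the sequence is periodic with period 9.
So t(2283) = t(0 + ((2283-0) mod 9)) = t(6) = 14.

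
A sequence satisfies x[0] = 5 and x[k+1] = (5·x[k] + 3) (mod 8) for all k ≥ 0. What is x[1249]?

Listing terms: x[0] = 5,  x[1] = 4,  x[2] = 7,  x[3] = 6,  x[4] = 1,  x[5] = 0,  x[6] = 3,  x[7] = 2,  x[8] = 5.
The sequence repeats with period 8.
So x[1249] = x[0 + ((1249-0) mod 8)] = x[1] = 4.

4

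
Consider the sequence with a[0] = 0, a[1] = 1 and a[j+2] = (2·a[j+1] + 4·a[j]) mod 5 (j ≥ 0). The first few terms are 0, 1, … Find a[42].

We have a[0] = 0; a[1] = 1; a[2] = 2; a[3] = 3; a[4] = 4; a[5] = 0; a[6] = 1.
Since (a[5], a[6]) = (a[0], a[1]) = (0, 1) (two consecutive terms determine the rest), the sequence is periodic with period 5.
So a[42] = a[0 + ((42-0) mod 5)] = a[2] = 2.

2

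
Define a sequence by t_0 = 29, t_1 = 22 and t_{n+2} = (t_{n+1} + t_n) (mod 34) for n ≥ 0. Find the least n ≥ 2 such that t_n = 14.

28

Computing terms: t_0 = 29, t_1 = 22, t_2 = 17, t_3 = 5, t_4 = 22, t_5 = 27, t_6 = 15, t_7 = 8, t_8 = 23, t_9 = 31, t_{10} = 20, t_{11} = 17, t_{12} = 3, t_{13} = 20, t_{14} = 23, t_{15} = 9, t_{16} = 32, t_{17} = 7, t_{18} = 5, t_{19} = 12, t_{20} = 17, t_{21} = 29, t_{22} = 12, t_{23} = 7, t_{24} = 19, t_{25} = 26, t_{26} = 11, t_{27} = 3, t_{28} = 14, t_{29} = 17, t_{30} = 31, t_{31} = 14, t_{32} = 11, t_{33} = 25, t_{34} = 2, t_{35} = 27, t_{36} = 29, t_{37} = 22.
Since (t_{36}, t_{37}) = (t_0, t_1) = (29, 22) (two consecutive terms determine the rest), the sequence is periodic with period 36.
The value 14 first appears (with n ≥ 2) at t_{28}.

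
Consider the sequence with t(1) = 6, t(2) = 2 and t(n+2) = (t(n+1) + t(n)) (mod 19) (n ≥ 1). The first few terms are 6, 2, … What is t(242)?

Listing terms: t(1) = 6; t(2) = 2; t(3) = 8; t(4) = 10; t(5) = 18; t(6) = 9; t(7) = 8; t(8) = 17; t(9) = 6; t(10) = 4; t(11) = 10; t(12) = 14; t(13) = 5; t(14) = 0; t(15) = 5; t(16) = 5; t(17) = 10; t(18) = 15; t(19) = 6; t(20) = 2.
Since (t(19), t(20)) = (t(1), t(2)) = (6, 2) (two consecutive terms determine the rest), the sequence is periodic with period 18.
(242 - 1) mod 18 = 7, so t(242) = t(8) = 17.

17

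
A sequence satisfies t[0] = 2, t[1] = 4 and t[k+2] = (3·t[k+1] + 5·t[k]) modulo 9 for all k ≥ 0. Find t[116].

5

Listing terms: t[0] = 2; t[1] = 4; t[2] = 4; t[3] = 5; t[4] = 8; t[5] = 4; t[6] = 7; t[7] = 5; t[8] = 5; t[9] = 4; t[10] = 1; t[11] = 5; t[12] = 2; t[13] = 4.
The sequence repeats with period 12.
(116 - 0) mod 12 = 8, so t[116] = t[8] = 5.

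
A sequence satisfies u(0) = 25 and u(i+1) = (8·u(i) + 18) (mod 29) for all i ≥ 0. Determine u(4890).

24

u(0) = 25, u(1) = 15, u(2) = 22, u(3) = 20, u(4) = 4, u(5) = 21, u(6) = 12, u(7) = 27, u(8) = 2, u(9) = 5, u(10) = 0, u(11) = 18, u(12) = 17, u(13) = 9, u(14) = 3, u(15) = 13, u(16) = 6, u(17) = 8, u(18) = 24, u(19) = 7, u(20) = 16, u(21) = 1, u(22) = 26, u(23) = 23, u(24) = 28, u(25) = 10, u(26) = 11, u(27) = 19, u(28) = 25.
The sequence repeats with period 28.
(4890 - 0) mod 28 = 18, so u(4890) = u(18) = 24.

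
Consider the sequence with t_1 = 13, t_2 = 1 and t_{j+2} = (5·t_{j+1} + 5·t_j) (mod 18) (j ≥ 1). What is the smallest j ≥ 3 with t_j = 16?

3

Listing terms: t_1 = 13; t_2 = 1; t_3 = 16; t_4 = 13; t_5 = 1.
The sequence repeats with period 3.
The value 16 first appears (with j ≥ 3) at t_3.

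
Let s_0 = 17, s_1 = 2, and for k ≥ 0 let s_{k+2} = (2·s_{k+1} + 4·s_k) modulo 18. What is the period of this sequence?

24

Computing terms: s_0 = 17; s_1 = 2; s_2 = 0; s_3 = 8; s_4 = 16; s_5 = 10; s_6 = 12; s_7 = 10; s_8 = 14; s_9 = 14; s_{10} = 12; s_{11} = 8; s_{12} = 10; s_{13} = 16; s_{14} = 0; s_{15} = 10; s_{16} = 2; s_{17} = 8; s_{18} = 6; s_{19} = 8; s_{20} = 4; s_{21} = 4; s_{22} = 6; s_{23} = 10; s_{24} = 8; s_{25} = 2; s_{26} = 0.
Since (s_{25}, s_{26}) = (s_1, s_2) = (2, 0) (two consecutive terms determine the rest), the sequence is eventually periodic: after a pre-period of length 1 it cycles with period 24.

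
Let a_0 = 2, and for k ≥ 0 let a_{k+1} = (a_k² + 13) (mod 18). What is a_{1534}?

8

a_0 = 2, a_1 = 17, a_2 = 14, a_3 = 11, a_4 = 8, a_5 = 5, a_6 = 2.
Since a_6 = a_0 = 2, the sequence is periodic with period 6.
(1534 - 0) mod 6 = 4, so a_{1534} = a_4 = 8.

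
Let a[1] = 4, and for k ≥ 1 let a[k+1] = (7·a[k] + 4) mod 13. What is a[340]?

1

Listing terms: a[1] = 4; a[2] = 6; a[3] = 7; a[4] = 1; a[5] = 11; a[6] = 3; a[7] = 12; a[8] = 10; a[9] = 9; a[10] = 2; a[11] = 5; a[12] = 0; a[13] = 4.
The sequence repeats with period 12.
So a[340] = a[1 + ((340-1) mod 12)] = a[4] = 1.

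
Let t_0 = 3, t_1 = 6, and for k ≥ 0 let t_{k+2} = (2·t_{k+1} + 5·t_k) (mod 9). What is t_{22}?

6

Listing terms: t_0 = 3, t_1 = 6, t_2 = 0, t_3 = 3, t_4 = 6.
Since (t_3, t_4) = (t_0, t_1) = (3, 6) (two consecutive terms determine the rest), the sequence is periodic with period 3.
So t_{22} = t_{0 + ((22-0) mod 3)} = t_1 = 6.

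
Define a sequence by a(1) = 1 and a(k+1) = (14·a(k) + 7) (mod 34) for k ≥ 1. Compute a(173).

3

We have a(1) = 1,  a(2) = 21,  a(3) = 29,  a(4) = 5,  a(5) = 9,  a(6) = 31,  a(7) = 33,  a(8) = 27,  a(9) = 11,  a(10) = 25,  a(11) = 17,  a(12) = 7,  a(13) = 3,  a(14) = 15,  a(15) = 13,  a(16) = 19,  a(17) = 1.
Since a(17) = a(1) = 1, the sequence is periodic with period 16.
So a(173) = a(1 + ((173-1) mod 16)) = a(13) = 3.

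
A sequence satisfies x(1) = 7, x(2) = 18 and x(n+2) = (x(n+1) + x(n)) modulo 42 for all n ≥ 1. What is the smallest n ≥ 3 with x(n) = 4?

35

x(1) = 7, x(2) = 18, x(3) = 25, x(4) = 1, x(5) = 26, x(6) = 27, x(7) = 11, x(8) = 38, x(9) = 7, x(10) = 3, x(11) = 10, x(12) = 13, x(13) = 23, x(14) = 36, x(15) = 17, x(16) = 11, x(17) = 28, x(18) = 39, x(19) = 25, x(20) = 22, x(21) = 5, x(22) = 27, x(23) = 32, x(24) = 17, x(25) = 7, x(26) = 24, x(27) = 31, x(28) = 13, x(29) = 2, x(30) = 15, x(31) = 17, x(32) = 32, x(33) = 7, x(34) = 39, x(35) = 4, x(36) = 1, x(37) = 5, x(38) = 6, x(39) = 11, x(40) = 17, x(41) = 28, x(42) = 3, x(43) = 31, x(44) = 34, x(45) = 23, x(46) = 15, x(47) = 38, x(48) = 11, x(49) = 7, x(50) = 18.
The sequence repeats with period 48.
The value 4 first appears (with n ≥ 3) at x(35).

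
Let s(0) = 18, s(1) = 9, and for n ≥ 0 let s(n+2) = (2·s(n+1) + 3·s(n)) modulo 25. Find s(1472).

Computing terms: s(0) = 18, s(1) = 9, s(2) = 22, s(3) = 21, s(4) = 8, s(5) = 4, s(6) = 7, s(7) = 1, s(8) = 23, s(9) = 24, s(10) = 17, s(11) = 6, s(12) = 13, s(13) = 19, s(14) = 2, s(15) = 11, s(16) = 3, s(17) = 14, s(18) = 12, s(19) = 16, s(20) = 18, s(21) = 9.
The sequence repeats with period 20.
(1472 - 0) mod 20 = 12, so s(1472) = s(12) = 13.

13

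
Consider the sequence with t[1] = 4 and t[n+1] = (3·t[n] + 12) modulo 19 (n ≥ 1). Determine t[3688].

0

Listing terms: t[1] = 4; t[2] = 5; t[3] = 8; t[4] = 17; t[5] = 6; t[6] = 11; t[7] = 7; t[8] = 14; t[9] = 16; t[10] = 3; t[11] = 2; t[12] = 18; t[13] = 9; t[14] = 1; t[15] = 15; t[16] = 0; t[17] = 12; t[18] = 10; t[19] = 4.
The sequence repeats with period 18.
(3688 - 1) mod 18 = 15, so t[3688] = t[16] = 0.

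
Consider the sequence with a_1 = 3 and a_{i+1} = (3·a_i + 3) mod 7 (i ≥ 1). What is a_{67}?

3

Listing terms: a_1 = 3, a_2 = 5, a_3 = 4, a_4 = 1, a_5 = 6, a_6 = 0, a_7 = 3.
The sequence repeats with period 6.
(67 - 1) mod 6 = 0, so a_{67} = a_1 = 3.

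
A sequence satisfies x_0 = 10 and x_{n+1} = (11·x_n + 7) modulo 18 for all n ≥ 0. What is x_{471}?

3

Listing terms: x_0 = 10; x_1 = 9; x_2 = 16; x_3 = 3; x_4 = 4; x_5 = 15; x_6 = 10.
The sequence repeats with period 6.
So x_{471} = x_{0 + ((471-0) mod 6)} = x_3 = 3.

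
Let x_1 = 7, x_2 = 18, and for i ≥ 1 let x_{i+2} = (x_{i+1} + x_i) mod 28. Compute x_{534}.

We have x_1 = 7, x_2 = 18, x_3 = 25, x_4 = 15, x_5 = 12, x_6 = 27, x_7 = 11, x_8 = 10, x_9 = 21, x_{10} = 3, x_{11} = 24, x_{12} = 27, x_{13} = 23, x_{14} = 22, x_{15} = 17, x_{16} = 11, x_{17} = 0, x_{18} = 11, x_{19} = 11, x_{20} = 22, x_{21} = 5, x_{22} = 27, x_{23} = 4, x_{24} = 3, x_{25} = 7, x_{26} = 10, x_{27} = 17, x_{28} = 27, x_{29} = 16, x_{30} = 15, x_{31} = 3, x_{32} = 18, x_{33} = 21, x_{34} = 11, x_{35} = 4, x_{36} = 15, x_{37} = 19, x_{38} = 6, x_{39} = 25, x_{40} = 3, x_{41} = 0, x_{42} = 3, x_{43} = 3, x_{44} = 6, x_{45} = 9, x_{46} = 15, x_{47} = 24, x_{48} = 11, x_{49} = 7, x_{50} = 18.
The sequence repeats with period 48.
(534 - 1) mod 48 = 5, so x_{534} = x_6 = 27.

27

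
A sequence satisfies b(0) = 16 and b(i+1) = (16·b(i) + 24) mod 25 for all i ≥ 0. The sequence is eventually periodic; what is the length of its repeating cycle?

25

We have b(0) = 16, b(1) = 5, b(2) = 4, b(3) = 13, b(4) = 7, b(5) = 11, b(6) = 0, b(7) = 24, b(8) = 8, b(9) = 2, b(10) = 6, b(11) = 20, b(12) = 19, b(13) = 3, b(14) = 22, b(15) = 1, b(16) = 15, b(17) = 14, b(18) = 23, b(19) = 17, b(20) = 21, b(21) = 10, b(22) = 9, b(23) = 18, b(24) = 12, b(25) = 16.
Since b(25) = b(0) = 16, the sequence is periodic with period 25.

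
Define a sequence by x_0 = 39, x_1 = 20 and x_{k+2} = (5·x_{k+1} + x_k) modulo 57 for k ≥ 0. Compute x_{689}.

56

x_0 = 39; x_1 = 20; x_2 = 25; x_3 = 31; x_4 = 9; x_5 = 19; x_6 = 47; x_7 = 26; x_8 = 6; x_9 = 56; x_{10} = 1; x_{11} = 4; x_{12} = 21; x_{13} = 52; x_{14} = 53; x_{15} = 32; x_{16} = 42; x_{17} = 14; x_{18} = 55; x_{19} = 4; x_{20} = 18; x_{21} = 37; x_{22} = 32; x_{23} = 26; x_{24} = 48; x_{25} = 38; x_{26} = 10; x_{27} = 31; x_{28} = 51; x_{29} = 1; x_{30} = 56; x_{31} = 53; x_{32} = 36; x_{33} = 5; x_{34} = 4; x_{35} = 25; x_{36} = 15; x_{37} = 43; x_{38} = 2; x_{39} = 53; x_{40} = 39; x_{41} = 20.
Since (x_{40}, x_{41}) = (x_0, x_1) = (39, 20) (two consecutive terms determine the rest), the sequence is periodic with period 40.
So x_{689} = x_{0 + ((689-0) mod 40)} = x_9 = 56.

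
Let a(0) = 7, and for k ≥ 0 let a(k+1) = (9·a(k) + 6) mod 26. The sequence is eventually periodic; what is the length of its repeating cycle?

Listing terms: a(0) = 7,  a(1) = 17,  a(2) = 3,  a(3) = 7.
The sequence repeats with period 3.

3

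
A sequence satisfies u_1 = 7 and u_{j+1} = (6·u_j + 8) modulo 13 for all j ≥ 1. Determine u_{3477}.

Listing terms: u_1 = 7,  u_2 = 11,  u_3 = 9,  u_4 = 10,  u_5 = 3,  u_6 = 0,  u_7 = 8,  u_8 = 4,  u_9 = 6,  u_{10} = 5,  u_{11} = 12,  u_{12} = 2,  u_{13} = 7.
Since u_{13} = u_1 = 7, the sequence is periodic with period 12.
(3477 - 1) mod 12 = 8, so u_{3477} = u_9 = 6.

6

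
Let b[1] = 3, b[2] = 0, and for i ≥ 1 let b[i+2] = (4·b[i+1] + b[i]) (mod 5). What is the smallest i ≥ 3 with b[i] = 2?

4

b[1] = 3,  b[2] = 0,  b[3] = 3,  b[4] = 2,  b[5] = 1,  b[6] = 1,  b[7] = 0,  b[8] = 1,  b[9] = 4,  b[10] = 2,  b[11] = 2,  b[12] = 0,  b[13] = 2,  b[14] = 3,  b[15] = 4,  b[16] = 4,  b[17] = 0,  b[18] = 4,  b[19] = 1,  b[20] = 3,  b[21] = 3,  b[22] = 0.
The sequence repeats with period 20.
The value 2 first appears (with i ≥ 3) at b[4].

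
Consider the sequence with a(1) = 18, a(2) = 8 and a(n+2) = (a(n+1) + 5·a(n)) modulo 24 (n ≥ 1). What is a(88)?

a(1) = 18,  a(2) = 8,  a(3) = 2,  a(4) = 18,  a(5) = 4,  a(6) = 22,  a(7) = 18,  a(8) = 8.
Since (a(7), a(8)) = (a(1), a(2)) = (18, 8) (two consecutive terms determine the rest), the sequence is periodic with period 6.
So a(88) = a(1 + ((88-1) mod 6)) = a(4) = 18.

18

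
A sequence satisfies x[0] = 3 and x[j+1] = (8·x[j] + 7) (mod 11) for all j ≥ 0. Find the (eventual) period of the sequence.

10

Computing terms: x[0] = 3,  x[1] = 9,  x[2] = 2,  x[3] = 1,  x[4] = 4,  x[5] = 6,  x[6] = 0,  x[7] = 7,  x[8] = 8,  x[9] = 5,  x[10] = 3.
The sequence repeats with period 10.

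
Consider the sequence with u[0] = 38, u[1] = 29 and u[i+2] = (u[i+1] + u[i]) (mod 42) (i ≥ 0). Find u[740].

37

u[0] = 38,  u[1] = 29,  u[2] = 25,  u[3] = 12,  u[4] = 37,  u[5] = 7,  u[6] = 2,  u[7] = 9,  u[8] = 11,  u[9] = 20,  u[10] = 31,  u[11] = 9,  u[12] = 40,  u[13] = 7,  u[14] = 5,  u[15] = 12,  u[16] = 17,  u[17] = 29,  u[18] = 4,  u[19] = 33,  u[20] = 37,  u[21] = 28,  u[22] = 23,  u[23] = 9,  u[24] = 32,  u[25] = 41,  u[26] = 31,  u[27] = 30,  u[28] = 19,  u[29] = 7,  u[30] = 26,  u[31] = 33,  u[32] = 17,  u[33] = 8,  u[34] = 25,  u[35] = 33,  u[36] = 16,  u[37] = 7,  u[38] = 23,  u[39] = 30,  u[40] = 11,  u[41] = 41,  u[42] = 10,  u[43] = 9,  u[44] = 19,  u[45] = 28,  u[46] = 5,  u[47] = 33,  u[48] = 38,  u[49] = 29.
The sequence repeats with period 48.
(740 - 0) mod 48 = 20, so u[740] = u[20] = 37.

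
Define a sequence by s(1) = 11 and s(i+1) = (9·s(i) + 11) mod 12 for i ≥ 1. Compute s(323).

5

Listing terms: s(1) = 11,  s(2) = 2,  s(3) = 5,  s(4) = 8,  s(5) = 11.
Since s(5) = s(1) = 11, the sequence is periodic with period 4.
So s(323) = s(1 + ((323-1) mod 4)) = s(3) = 5.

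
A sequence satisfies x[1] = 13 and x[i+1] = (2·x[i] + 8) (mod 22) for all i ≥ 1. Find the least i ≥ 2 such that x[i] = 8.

10

Listing terms: x[1] = 13; x[2] = 12; x[3] = 10; x[4] = 6; x[5] = 20; x[6] = 4; x[7] = 16; x[8] = 18; x[9] = 0; x[10] = 8; x[11] = 2; x[12] = 12.
Since x[12] = x[2] = 12, the sequence is eventually periodic: after a pre-period of length 1 it cycles with period 10.
The value 8 first appears (with i ≥ 2) at x[10].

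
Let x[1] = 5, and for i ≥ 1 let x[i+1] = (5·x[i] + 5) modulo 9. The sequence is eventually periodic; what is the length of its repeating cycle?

Computing terms: x[1] = 5,  x[2] = 3,  x[3] = 2,  x[4] = 6,  x[5] = 8,  x[6] = 0,  x[7] = 5.
Since x[7] = x[1] = 5, the sequence is periodic with period 6.

6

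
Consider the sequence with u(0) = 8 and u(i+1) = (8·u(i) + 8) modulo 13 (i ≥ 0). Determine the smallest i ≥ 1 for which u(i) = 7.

1

u(0) = 8; u(1) = 7; u(2) = 12; u(3) = 0; u(4) = 8.
Since u(4) = u(0) = 8, the sequence is periodic with period 4.
The value 7 first appears (with i ≥ 1) at u(1).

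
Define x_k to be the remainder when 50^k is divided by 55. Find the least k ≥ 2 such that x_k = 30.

7

x_1 = 50, x_2 = 25, x_3 = 40, x_4 = 20, x_5 = 10, x_6 = 5, x_7 = 30, x_8 = 15, x_9 = 35, x_{10} = 45, x_{11} = 50.
The sequence repeats with period 10.
The value 30 first appears (with k ≥ 2) at x_7.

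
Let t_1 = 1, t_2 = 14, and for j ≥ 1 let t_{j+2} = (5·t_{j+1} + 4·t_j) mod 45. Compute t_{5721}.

Computing terms: t_1 = 1; t_2 = 14; t_3 = 29; t_4 = 21; t_5 = 41; t_6 = 19; t_7 = 34; t_8 = 21; t_9 = 16; t_{10} = 29; t_{11} = 29; t_{12} = 36; t_{13} = 26; t_{14} = 4; t_{15} = 34; t_{16} = 6; t_{17} = 31; t_{18} = 44; t_{19} = 29; t_{20} = 6; t_{21} = 11; t_{22} = 34; t_{23} = 34; t_{24} = 36; t_{25} = 1; t_{26} = 14.
The sequence repeats with period 24.
So t_{5721} = t_{1 + ((5721-1) mod 24)} = t_9 = 16.

16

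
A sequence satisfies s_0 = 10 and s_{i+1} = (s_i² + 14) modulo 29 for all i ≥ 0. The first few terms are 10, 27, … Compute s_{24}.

Computing terms: s_0 = 10,  s_1 = 27,  s_2 = 18,  s_3 = 19,  s_4 = 27.
Since s_4 = s_1 = 27, the sequence is eventually periodic: after a pre-period of length 1 it cycles with period 3.
For i ≥ 1, s_i depends only on (i - 1) mod 3. (24 - 1) mod 3 = 2, so s_{24} = s_3 = 19.

19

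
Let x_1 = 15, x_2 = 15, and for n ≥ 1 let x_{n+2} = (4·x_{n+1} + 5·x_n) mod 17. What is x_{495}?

We have x_1 = 15; x_2 = 15; x_3 = 16; x_4 = 3; x_5 = 7; x_6 = 9; x_7 = 3; x_8 = 6; x_9 = 5; x_{10} = 16; x_{11} = 4; x_{12} = 11; x_{13} = 13; x_{14} = 5; x_{15} = 0; x_{16} = 8; x_{17} = 15; x_{18} = 15.
Since (x_{17}, x_{18}) = (x_1, x_2) = (15, 15) (two consecutive terms determine the rest), the sequence is periodic with period 16.
(495 - 1) mod 16 = 14, so x_{495} = x_{15} = 0.

0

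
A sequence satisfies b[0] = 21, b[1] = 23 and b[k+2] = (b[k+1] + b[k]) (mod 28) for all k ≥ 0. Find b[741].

3

b[0] = 21, b[1] = 23, b[2] = 16, b[3] = 11, b[4] = 27, b[5] = 10, b[6] = 9, b[7] = 19, b[8] = 0, b[9] = 19, b[10] = 19, b[11] = 10, b[12] = 1, b[13] = 11, b[14] = 12, b[15] = 23, b[16] = 7, b[17] = 2, b[18] = 9, b[19] = 11, b[20] = 20, b[21] = 3, b[22] = 23, b[23] = 26, b[24] = 21, b[25] = 19, b[26] = 12, b[27] = 3, b[28] = 15, b[29] = 18, b[30] = 5, b[31] = 23, b[32] = 0, b[33] = 23, b[34] = 23, b[35] = 18, b[36] = 13, b[37] = 3, b[38] = 16, b[39] = 19, b[40] = 7, b[41] = 26, b[42] = 5, b[43] = 3, b[44] = 8, b[45] = 11, b[46] = 19, b[47] = 2, b[48] = 21, b[49] = 23.
The sequence repeats with period 48.
So b[741] = b[0 + ((741-0) mod 48)] = b[21] = 3.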